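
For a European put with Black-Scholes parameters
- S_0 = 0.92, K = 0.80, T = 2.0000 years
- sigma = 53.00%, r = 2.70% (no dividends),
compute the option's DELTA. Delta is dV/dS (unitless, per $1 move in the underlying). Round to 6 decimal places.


Answer: Delta = -0.263276

Derivation:
d1 = 0.6332767514; d2 = -0.1162564367
phi(d1) = 0.3264566029; exp(-qT) = 1.0000000000; exp(-rT) = 0.9474321065
N(-d1) = 0.2632764663
Delta = -exp(-qT) * N(-d1) = -1.0000000000 * 0.2632764663 = -0.263276


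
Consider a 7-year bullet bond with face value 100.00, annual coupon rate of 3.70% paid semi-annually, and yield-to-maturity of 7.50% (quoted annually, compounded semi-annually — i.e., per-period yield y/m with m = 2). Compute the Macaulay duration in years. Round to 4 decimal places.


Coupon per period c = face * coupon_rate / m = 1.850000
Periods per year m = 2; per-period yield y/m = 0.037500
Number of cashflows N = 14
Cashflows (t years, CF_t, discount factor 1/(1+y/m)^(m*t), PV):
  t = 0.5000: CF_t = 1.850000, DF = 0.963855, PV = 1.783133
  t = 1.0000: CF_t = 1.850000, DF = 0.929017, PV = 1.718682
  t = 1.5000: CF_t = 1.850000, DF = 0.895438, PV = 1.656561
  t = 2.0000: CF_t = 1.850000, DF = 0.863073, PV = 1.596685
  t = 2.5000: CF_t = 1.850000, DF = 0.831878, PV = 1.538974
  t = 3.0000: CF_t = 1.850000, DF = 0.801810, PV = 1.483348
  t = 3.5000: CF_t = 1.850000, DF = 0.772829, PV = 1.429733
  t = 4.0000: CF_t = 1.850000, DF = 0.744895, PV = 1.378056
  t = 4.5000: CF_t = 1.850000, DF = 0.717971, PV = 1.328247
  t = 5.0000: CF_t = 1.850000, DF = 0.692020, PV = 1.280238
  t = 5.5000: CF_t = 1.850000, DF = 0.667008, PV = 1.233964
  t = 6.0000: CF_t = 1.850000, DF = 0.642899, PV = 1.189363
  t = 6.5000: CF_t = 1.850000, DF = 0.619662, PV = 1.146374
  t = 7.0000: CF_t = 101.850000, DF = 0.597264, PV = 60.831364
Price P = sum_t PV_t = 79.594722
Macaulay numerator sum_t t * PV_t:
  t * PV_t at t = 0.5000: 0.891566
  t * PV_t at t = 1.0000: 1.718682
  t * PV_t at t = 1.5000: 2.484841
  t * PV_t at t = 2.0000: 3.193370
  t * PV_t at t = 2.5000: 3.847434
  t * PV_t at t = 3.0000: 4.450044
  t * PV_t at t = 3.5000: 5.004066
  t * PV_t at t = 4.0000: 5.512224
  t * PV_t at t = 4.5000: 5.977111
  t * PV_t at t = 5.0000: 6.401189
  t * PV_t at t = 5.5000: 6.786803
  t * PV_t at t = 6.0000: 7.136179
  t * PV_t at t = 6.5000: 7.451432
  t * PV_t at t = 7.0000: 425.819551
Macaulay duration D = (sum_t t * PV_t) / P = 486.674494 / 79.594722 = 6.114407

Answer: Macaulay duration = 6.1144 years


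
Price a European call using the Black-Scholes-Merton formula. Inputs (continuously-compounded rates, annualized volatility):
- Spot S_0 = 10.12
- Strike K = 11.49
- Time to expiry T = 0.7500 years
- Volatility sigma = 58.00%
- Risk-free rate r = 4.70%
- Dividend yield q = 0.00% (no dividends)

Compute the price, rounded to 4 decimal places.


d1 = (ln(S/K) + (r - q + 0.5*sigma^2) * T) / (sigma * sqrt(T)) = 0.06855850
d2 = d1 - sigma * sqrt(T) = -0.43373624
exp(-rT) = 0.96536405; exp(-qT) = 1.00000000
C = S_0 * exp(-qT) * N(d1) - K * exp(-rT) * N(d2)
N(d1) = 0.52732947; N(d2) = 0.33223999
C = 10.1200 * 1.00000000 * 0.52732947 - 11.4900 * 0.96536405 * 0.33223999 = 1.6514

Answer: Price = 1.6514


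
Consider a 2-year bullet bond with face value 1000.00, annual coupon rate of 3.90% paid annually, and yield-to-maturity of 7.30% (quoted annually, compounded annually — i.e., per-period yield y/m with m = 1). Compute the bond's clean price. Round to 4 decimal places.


Coupon per period c = face * coupon_rate / m = 39.000000
Periods per year m = 1; per-period yield y/m = 0.073000
Number of cashflows N = 2
Cashflows (t years, CF_t, discount factor 1/(1+y/m)^(m*t), PV):
  t = 1.0000: CF_t = 39.000000, DF = 0.931966, PV = 36.346692
  t = 2.0000: CF_t = 1039.000000, DF = 0.868561, PV = 902.435359
Price P = sum_t PV_t = 938.782051

Answer: Price = 938.7821


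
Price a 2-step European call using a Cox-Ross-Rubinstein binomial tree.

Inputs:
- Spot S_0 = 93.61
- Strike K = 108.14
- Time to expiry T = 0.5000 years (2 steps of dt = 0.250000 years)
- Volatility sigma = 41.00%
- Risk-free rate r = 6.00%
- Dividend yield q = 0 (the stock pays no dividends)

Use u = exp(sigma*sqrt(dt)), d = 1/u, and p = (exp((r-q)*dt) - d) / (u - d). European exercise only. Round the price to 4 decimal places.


dt = T/N = 0.250000
u = exp(sigma*sqrt(dt)) = 1.227525; d = 1/u = 0.814647
p = (exp((r-q)*dt) - d) / (u - d) = 0.485533
Discount per step: exp(-r*dt) = 0.985112
Stock lattice S(k, i) with i counting down-moves:
  k=0: S(0,0) = 93.6100
  k=1: S(1,0) = 114.9086; S(1,1) = 76.2591
  k=2: S(2,0) = 141.0532; S(2,1) = 93.6100; S(2,2) = 62.1243
Terminal payoffs V(N, i) = max(S_T - K, 0):
  V(2,0) = 32.913213; V(2,1) = 0.000000; V(2,2) = 0.000000
Backward induction: V(k, i) = exp(-r*dt) * [p * V(k+1, i) + (1-p) * V(k+1, i+1)].
  V(1,0) = exp(-r*dt) * [p*32.913213 + (1-p)*0.000000] = 15.742531
  V(1,1) = exp(-r*dt) * [p*0.000000 + (1-p)*0.000000] = 0.000000
  V(0,0) = exp(-r*dt) * [p*15.742531 + (1-p)*0.000000] = 7.529720

Answer: Price = V(0,0) = 7.5297


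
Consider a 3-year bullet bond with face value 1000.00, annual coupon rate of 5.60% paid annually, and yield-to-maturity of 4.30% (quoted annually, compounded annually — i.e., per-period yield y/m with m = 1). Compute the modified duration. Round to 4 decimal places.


Coupon per period c = face * coupon_rate / m = 56.000000
Periods per year m = 1; per-period yield y/m = 0.043000
Number of cashflows N = 3
Cashflows (t years, CF_t, discount factor 1/(1+y/m)^(m*t), PV):
  t = 1.0000: CF_t = 56.000000, DF = 0.958773, PV = 53.691275
  t = 2.0000: CF_t = 56.000000, DF = 0.919245, PV = 51.477733
  t = 3.0000: CF_t = 1056.000000, DF = 0.881347, PV = 930.702741
Price P = sum_t PV_t = 1035.871749
First compute Macaulay numerator sum_t t * PV_t:
  t * PV_t at t = 1.0000: 53.691275
  t * PV_t at t = 2.0000: 102.955465
  t * PV_t at t = 3.0000: 2792.108223
Macaulay duration D = 2948.754963 / 1035.871749 = 2.846641
Modified duration = D / (1 + y/m) = 2.846641 / (1 + 0.043000) = 2.729282

Answer: Modified duration = 2.7293


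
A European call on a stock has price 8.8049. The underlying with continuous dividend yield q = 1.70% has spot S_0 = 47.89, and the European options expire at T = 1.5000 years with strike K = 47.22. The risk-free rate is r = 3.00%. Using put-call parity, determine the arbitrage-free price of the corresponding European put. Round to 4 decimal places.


Put-call parity: C - P = S_0 * exp(-qT) - K * exp(-rT).
S_0 * exp(-qT) = 47.8900 * 0.97482238 = 46.68424373
K * exp(-rT) = 47.2200 * 0.95599748 = 45.14220109
P = C - S*exp(-qT) + K*exp(-rT)
P = 8.8049 - 46.68424373 + 45.14220109 = 7.2629

Answer: Put price = 7.2629


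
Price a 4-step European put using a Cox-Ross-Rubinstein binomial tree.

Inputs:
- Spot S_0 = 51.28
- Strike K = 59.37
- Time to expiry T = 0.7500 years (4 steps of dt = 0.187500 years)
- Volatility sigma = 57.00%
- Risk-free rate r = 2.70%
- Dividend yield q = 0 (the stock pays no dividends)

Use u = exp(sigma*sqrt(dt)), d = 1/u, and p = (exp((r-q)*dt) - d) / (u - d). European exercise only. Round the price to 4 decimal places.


Answer: Price = V(0,0) = 14.8230

Derivation:
dt = T/N = 0.187500
u = exp(sigma*sqrt(dt)) = 1.279945; d = 1/u = 0.781283
p = (exp((r-q)*dt) - d) / (u - d) = 0.448785
Discount per step: exp(-r*dt) = 0.994950
Stock lattice S(k, i) with i counting down-moves:
  k=0: S(0,0) = 51.2800
  k=1: S(1,0) = 65.6356; S(1,1) = 40.0642
  k=2: S(2,0) = 84.0100; S(2,1) = 51.2800; S(2,2) = 31.3015
  k=3: S(3,0) = 107.5281; S(3,1) = 65.6356; S(3,2) = 40.0642; S(3,3) = 24.4554
  k=4: S(4,0) = 137.6301; S(4,1) = 84.0100; S(4,2) = 51.2800; S(4,3) = 31.3015; S(4,4) = 19.1066
Terminal payoffs V(N, i) = max(K - S_T, 0):
  V(4,0) = 0.000000; V(4,1) = 0.000000; V(4,2) = 8.090000; V(4,3) = 28.068490; V(4,4) = 40.263438
Backward induction: V(k, i) = exp(-r*dt) * [p * V(k+1, i) + (1-p) * V(k+1, i+1)].
  V(3,0) = exp(-r*dt) * [p*0.000000 + (1-p)*0.000000] = 0.000000
  V(3,1) = exp(-r*dt) * [p*0.000000 + (1-p)*8.090000] = 4.436811
  V(3,2) = exp(-r*dt) * [p*8.090000 + (1-p)*28.068490] = 19.005983
  V(3,3) = exp(-r*dt) * [p*28.068490 + (1-p)*40.263438] = 34.614847
  V(2,0) = exp(-r*dt) * [p*0.000000 + (1-p)*4.436811] = 2.433287
  V(2,1) = exp(-r*dt) * [p*4.436811 + (1-p)*19.005983] = 12.404600
  V(2,2) = exp(-r*dt) * [p*19.005983 + (1-p)*34.614847] = 27.470402
  V(1,0) = exp(-r*dt) * [p*2.433287 + (1-p)*12.404600] = 7.889583
  V(1,1) = exp(-r*dt) * [p*12.404600 + (1-p)*27.470402] = 20.604522
  V(0,0) = exp(-r*dt) * [p*7.889583 + (1-p)*20.604522] = 14.823017


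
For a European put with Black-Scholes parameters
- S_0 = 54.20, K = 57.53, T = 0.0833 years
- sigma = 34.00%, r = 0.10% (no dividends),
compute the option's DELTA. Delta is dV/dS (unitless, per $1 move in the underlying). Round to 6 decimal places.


d1 = -0.5577055992; d2 = -0.6558355131
phi(d1) = 0.3414833690; exp(-qT) = 1.0000000000; exp(-rT) = 0.9999167035
N(-d1) = 0.7114772832
Delta = -exp(-qT) * N(-d1) = -1.0000000000 * 0.7114772832 = -0.711477

Answer: Delta = -0.711477


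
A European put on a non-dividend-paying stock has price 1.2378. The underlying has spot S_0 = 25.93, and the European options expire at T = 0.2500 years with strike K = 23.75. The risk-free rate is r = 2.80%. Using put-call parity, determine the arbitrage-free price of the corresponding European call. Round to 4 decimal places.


Put-call parity: C - P = S_0 * exp(-qT) - K * exp(-rT).
S_0 * exp(-qT) = 25.9300 * 1.00000000 = 25.93000000
K * exp(-rT) = 23.7500 * 0.99302444 = 23.58433052
C = P + S*exp(-qT) - K*exp(-rT)
C = 1.2378 + 25.93000000 - 23.58433052 = 3.5835

Answer: Call price = 3.5835


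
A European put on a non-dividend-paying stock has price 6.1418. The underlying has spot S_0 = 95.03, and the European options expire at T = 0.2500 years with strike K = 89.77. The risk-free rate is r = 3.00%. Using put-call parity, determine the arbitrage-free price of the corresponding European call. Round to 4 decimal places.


Put-call parity: C - P = S_0 * exp(-qT) - K * exp(-rT).
S_0 * exp(-qT) = 95.0300 * 1.00000000 = 95.03000000
K * exp(-rT) = 89.7700 * 0.99252805 = 89.09924348
C = P + S*exp(-qT) - K*exp(-rT)
C = 6.1418 + 95.03000000 - 89.09924348 = 12.0726

Answer: Call price = 12.0726


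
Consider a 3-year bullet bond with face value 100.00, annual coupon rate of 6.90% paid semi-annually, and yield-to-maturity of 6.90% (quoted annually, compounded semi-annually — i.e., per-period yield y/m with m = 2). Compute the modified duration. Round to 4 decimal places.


Coupon per period c = face * coupon_rate / m = 3.450000
Periods per year m = 2; per-period yield y/m = 0.034500
Number of cashflows N = 6
Cashflows (t years, CF_t, discount factor 1/(1+y/m)^(m*t), PV):
  t = 0.5000: CF_t = 3.450000, DF = 0.966651, PV = 3.334944
  t = 1.0000: CF_t = 3.450000, DF = 0.934413, PV = 3.223726
  t = 1.5000: CF_t = 3.450000, DF = 0.903251, PV = 3.116216
  t = 2.0000: CF_t = 3.450000, DF = 0.873128, PV = 3.012292
  t = 2.5000: CF_t = 3.450000, DF = 0.844010, PV = 2.911834
  t = 3.0000: CF_t = 103.450000, DF = 0.815863, PV = 84.400987
Price P = sum_t PV_t = 100.000000
First compute Macaulay numerator sum_t t * PV_t:
  t * PV_t at t = 0.5000: 1.667472
  t * PV_t at t = 1.0000: 3.223726
  t * PV_t at t = 1.5000: 4.674325
  t * PV_t at t = 2.0000: 6.024585
  t * PV_t at t = 2.5000: 7.279585
  t * PV_t at t = 3.0000: 253.202961
Macaulay duration D = 276.072653 / 100.000000 = 2.760727
Modified duration = D / (1 + y/m) = 2.760727 / (1 + 0.034500) = 2.668658

Answer: Modified duration = 2.6687


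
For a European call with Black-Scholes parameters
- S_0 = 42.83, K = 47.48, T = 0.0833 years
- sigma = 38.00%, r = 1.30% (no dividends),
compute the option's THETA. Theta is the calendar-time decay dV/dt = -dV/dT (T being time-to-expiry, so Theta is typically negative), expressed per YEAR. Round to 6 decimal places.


d1 = -0.8750668767; d2 = -0.9847414864
phi(d1) = 0.2720390784; exp(-qT) = 1.0000000000; exp(-rT) = 0.9989176861
Theta = -S*exp(-qT)*phi(d1)*sigma/(2*sqrt(T)) - r*K*exp(-rT)*N(d2) + q*S*exp(-qT)*N(d1)
N(d1) = 0.1907687592; N(d2) = 0.1623755345; sqrt(T) = 0.2886173938
Term 1 = -42.8300 * 1.0000000000 * 0.2720390784 * 0.3800 / (2 * 0.2886173938) = -7.6702667817
Term 2 = -0.0130 * 47.4800 * 0.9989176861 * 0.1623755345 = -0.1001162004
Term 3 = 0 (no dividend yield, q = 0)
Theta = -7.6702667817 + (-0.1001162004) + (0.0000000000) = -7.770383

Answer: Theta = -7.770383


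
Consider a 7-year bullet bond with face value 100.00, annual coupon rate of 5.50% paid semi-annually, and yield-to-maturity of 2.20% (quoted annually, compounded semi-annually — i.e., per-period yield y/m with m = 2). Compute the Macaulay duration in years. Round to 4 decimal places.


Coupon per period c = face * coupon_rate / m = 2.750000
Periods per year m = 2; per-period yield y/m = 0.011000
Number of cashflows N = 14
Cashflows (t years, CF_t, discount factor 1/(1+y/m)^(m*t), PV):
  t = 0.5000: CF_t = 2.750000, DF = 0.989120, PV = 2.720079
  t = 1.0000: CF_t = 2.750000, DF = 0.978358, PV = 2.690484
  t = 1.5000: CF_t = 2.750000, DF = 0.967713, PV = 2.661210
  t = 2.0000: CF_t = 2.750000, DF = 0.957184, PV = 2.632256
  t = 2.5000: CF_t = 2.750000, DF = 0.946769, PV = 2.603616
  t = 3.0000: CF_t = 2.750000, DF = 0.936468, PV = 2.575288
  t = 3.5000: CF_t = 2.750000, DF = 0.926279, PV = 2.547268
  t = 4.0000: CF_t = 2.750000, DF = 0.916201, PV = 2.519553
  t = 4.5000: CF_t = 2.750000, DF = 0.906232, PV = 2.492139
  t = 5.0000: CF_t = 2.750000, DF = 0.896372, PV = 2.465024
  t = 5.5000: CF_t = 2.750000, DF = 0.886620, PV = 2.438204
  t = 6.0000: CF_t = 2.750000, DF = 0.876973, PV = 2.411675
  t = 6.5000: CF_t = 2.750000, DF = 0.867431, PV = 2.385435
  t = 7.0000: CF_t = 102.750000, DF = 0.857993, PV = 88.158796
Price P = sum_t PV_t = 121.301027
Macaulay numerator sum_t t * PV_t:
  t * PV_t at t = 0.5000: 1.360040
  t * PV_t at t = 1.0000: 2.690484
  t * PV_t at t = 1.5000: 3.991816
  t * PV_t at t = 2.0000: 5.264511
  t * PV_t at t = 2.5000: 6.509040
  t * PV_t at t = 3.0000: 7.725863
  t * PV_t at t = 3.5000: 8.915437
  t * PV_t at t = 4.0000: 10.078211
  t * PV_t at t = 4.5000: 11.214626
  t * PV_t at t = 5.0000: 12.325120
  t * PV_t at t = 5.5000: 13.410120
  t * PV_t at t = 6.0000: 14.470052
  t * PV_t at t = 6.5000: 15.505331
  t * PV_t at t = 7.0000: 617.111575
Macaulay duration D = (sum_t t * PV_t) / P = 730.572225 / 121.301027 = 6.022803

Answer: Macaulay duration = 6.0228 years


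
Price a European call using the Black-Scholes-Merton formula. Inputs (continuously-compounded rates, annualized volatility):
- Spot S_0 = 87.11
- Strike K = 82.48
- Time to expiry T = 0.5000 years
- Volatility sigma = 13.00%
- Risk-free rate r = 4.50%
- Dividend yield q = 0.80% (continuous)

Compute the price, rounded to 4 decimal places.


Answer: Price = 7.0486

Derivation:
d1 = (ln(S/K) + (r - q + 0.5*sigma^2) * T) / (sigma * sqrt(T)) = 0.84135751
d2 = d1 - sigma * sqrt(T) = 0.74943363
exp(-rT) = 0.97775124; exp(-qT) = 0.99600799
C = S_0 * exp(-qT) * N(d1) - K * exp(-rT) * N(d2)
N(d1) = 0.79992616; N(d2) = 0.77320206
C = 87.1100 * 0.99600799 * 0.79992616 - 82.4800 * 0.97775124 * 0.77320206 = 7.0486


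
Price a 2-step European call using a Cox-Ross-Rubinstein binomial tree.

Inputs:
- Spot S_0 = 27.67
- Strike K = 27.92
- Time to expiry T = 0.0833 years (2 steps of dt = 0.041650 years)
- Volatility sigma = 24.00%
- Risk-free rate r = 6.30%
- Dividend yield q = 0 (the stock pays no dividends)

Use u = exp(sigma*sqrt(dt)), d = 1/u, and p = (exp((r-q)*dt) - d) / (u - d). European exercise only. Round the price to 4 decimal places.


dt = T/N = 0.041650
u = exp(sigma*sqrt(dt)) = 1.050199; d = 1/u = 0.952200
p = (exp((r-q)*dt) - d) / (u - d) = 0.514568
Discount per step: exp(-r*dt) = 0.997379
Stock lattice S(k, i) with i counting down-moves:
  k=0: S(0,0) = 27.6700
  k=1: S(1,0) = 29.0590; S(1,1) = 26.3474
  k=2: S(2,0) = 30.5178; S(2,1) = 27.6700; S(2,2) = 25.0880
Terminal payoffs V(N, i) = max(S_T - K, 0):
  V(2,0) = 2.597759; V(2,1) = 0.000000; V(2,2) = 0.000000
Backward induction: V(k, i) = exp(-r*dt) * [p * V(k+1, i) + (1-p) * V(k+1, i+1)].
  V(1,0) = exp(-r*dt) * [p*2.597759 + (1-p)*0.000000] = 1.333220
  V(1,1) = exp(-r*dt) * [p*0.000000 + (1-p)*0.000000] = 0.000000
  V(0,0) = exp(-r*dt) * [p*1.333220 + (1-p)*0.000000] = 0.684235

Answer: Price = V(0,0) = 0.6842


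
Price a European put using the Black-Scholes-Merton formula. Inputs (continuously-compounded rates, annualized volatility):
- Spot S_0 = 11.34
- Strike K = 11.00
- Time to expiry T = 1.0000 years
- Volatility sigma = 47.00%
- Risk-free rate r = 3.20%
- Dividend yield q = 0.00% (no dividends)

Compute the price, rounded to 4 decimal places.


Answer: Price = 1.7176

Derivation:
d1 = (ln(S/K) + (r - q + 0.5*sigma^2) * T) / (sigma * sqrt(T)) = 0.36785325
d2 = d1 - sigma * sqrt(T) = -0.10214675
exp(-rT) = 0.96850658; exp(-qT) = 1.00000000
P = K * exp(-rT) * N(-d2) - S_0 * exp(-qT) * N(-d1)
N(-d1) = 0.35649133; N(-d2) = 0.54067990
P = 11.0000 * 0.96850658 * 0.54067990 - 11.3400 * 1.00000000 * 0.35649133 = 1.7176


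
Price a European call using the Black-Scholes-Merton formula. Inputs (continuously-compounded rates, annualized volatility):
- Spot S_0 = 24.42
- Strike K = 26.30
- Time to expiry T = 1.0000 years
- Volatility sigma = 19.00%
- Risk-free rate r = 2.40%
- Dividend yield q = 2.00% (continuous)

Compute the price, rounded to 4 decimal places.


Answer: Price = 1.1337

Derivation:
d1 = (ln(S/K) + (r - q + 0.5*sigma^2) * T) / (sigma * sqrt(T)) = -0.27429721
d2 = d1 - sigma * sqrt(T) = -0.46429721
exp(-rT) = 0.97628571; exp(-qT) = 0.98019867
C = S_0 * exp(-qT) * N(d1) - K * exp(-rT) * N(d2)
N(d1) = 0.39192811; N(d2) = 0.32121741
C = 24.4200 * 0.98019867 * 0.39192811 - 26.3000 * 0.97628571 * 0.32121741 = 1.1337


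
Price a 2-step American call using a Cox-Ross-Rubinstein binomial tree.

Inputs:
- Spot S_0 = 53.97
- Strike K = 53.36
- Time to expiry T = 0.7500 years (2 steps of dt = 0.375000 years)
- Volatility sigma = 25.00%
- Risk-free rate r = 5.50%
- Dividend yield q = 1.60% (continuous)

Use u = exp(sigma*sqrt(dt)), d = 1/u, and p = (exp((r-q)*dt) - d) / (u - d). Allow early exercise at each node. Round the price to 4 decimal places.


dt = T/N = 0.375000
u = exp(sigma*sqrt(dt)) = 1.165433; d = 1/u = 0.858050
p = (exp((r-q)*dt) - d) / (u - d) = 0.509730
Discount per step: exp(-r*dt) = 0.979586
Stock lattice S(k, i) with i counting down-moves:
  k=0: S(0,0) = 53.9700
  k=1: S(1,0) = 62.8984; S(1,1) = 46.3089
  k=2: S(2,0) = 73.3040; S(2,1) = 53.9700; S(2,2) = 39.7354
Terminal payoffs V(N, i) = max(S_T - K, 0):
  V(2,0) = 19.943954; V(2,1) = 0.610000; V(2,2) = 0.000000
Backward induction: V(k, i) = exp(-r*dt) * [p * V(k+1, i) + (1-p) * V(k+1, i+1)]; then take max(V_cont, immediate exercise) for American.
  V(1,0) = exp(-r*dt) * [p*19.943954 + (1-p)*0.610000] = 10.251463; exercise = 9.538445; V(1,0) = max -> 10.251463
  V(1,1) = exp(-r*dt) * [p*0.610000 + (1-p)*0.000000] = 0.304588; exercise = 0.000000; V(1,1) = max -> 0.304588
  V(0,0) = exp(-r*dt) * [p*10.251463 + (1-p)*0.304588] = 5.265087; exercise = 0.610000; V(0,0) = max -> 5.265087

Answer: Price = V(0,0) = 5.2651


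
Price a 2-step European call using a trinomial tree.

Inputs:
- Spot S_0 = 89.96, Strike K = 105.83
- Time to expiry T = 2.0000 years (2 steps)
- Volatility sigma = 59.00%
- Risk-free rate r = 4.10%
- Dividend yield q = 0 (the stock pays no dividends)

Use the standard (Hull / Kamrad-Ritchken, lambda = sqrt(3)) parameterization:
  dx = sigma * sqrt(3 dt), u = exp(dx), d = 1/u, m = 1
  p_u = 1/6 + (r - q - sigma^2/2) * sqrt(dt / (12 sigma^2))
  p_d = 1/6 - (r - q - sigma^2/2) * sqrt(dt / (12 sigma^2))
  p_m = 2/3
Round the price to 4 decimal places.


Answer: Price = V(0,0) = 23.5758

Derivation:
dt = T/N = 1.000000; dx = sigma*sqrt(3*dt) = 1.021910
u = exp(dx) = 2.778497; d = 1/u = 0.359907
p_u = 0.101568, p_m = 0.666667, p_d = 0.231765
Discount per step: exp(-r*dt) = 0.959829
Stock lattice S(k, j) with j the centered position index:
  k=0: S(0,+0) = 89.9600
  k=1: S(1,-1) = 32.3772; S(1,+0) = 89.9600; S(1,+1) = 249.9536
  k=2: S(2,-2) = 11.6528; S(2,-1) = 32.3772; S(2,+0) = 89.9600; S(2,+1) = 249.9536; S(2,+2) = 694.4951
Terminal payoffs V(N, j) = max(S_T - K, 0):
  V(2,-2) = 0.000000; V(2,-1) = 0.000000; V(2,+0) = 0.000000; V(2,+1) = 144.123551; V(2,+2) = 588.665081
Backward induction: V(k, j) = exp(-r*dt) * [p_u * V(k+1, j+1) + p_m * V(k+1, j) + p_d * V(k+1, j-1)]
  V(1,-1) = exp(-r*dt) * [p_u*0.000000 + p_m*0.000000 + p_d*0.000000] = 0.000000
  V(1,+0) = exp(-r*dt) * [p_u*144.123551 + p_m*0.000000 + p_d*0.000000] = 14.050303
  V(1,+1) = exp(-r*dt) * [p_u*588.665081 + p_m*144.123551 + p_d*0.000000] = 149.610379
  V(0,+0) = exp(-r*dt) * [p_u*149.610379 + p_m*14.050303 + p_d*0.000000] = 23.575795


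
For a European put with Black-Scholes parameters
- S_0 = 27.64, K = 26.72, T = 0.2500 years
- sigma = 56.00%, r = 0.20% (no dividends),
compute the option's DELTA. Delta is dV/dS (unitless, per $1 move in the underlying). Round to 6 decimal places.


Answer: Delta = -0.396397

Derivation:
d1 = 0.2626844651; d2 = -0.0173155349
phi(d1) = 0.3854128825; exp(-qT) = 1.0000000000; exp(-rT) = 0.9995001250
N(-d1) = 0.3963968957
Delta = -exp(-qT) * N(-d1) = -1.0000000000 * 0.3963968957 = -0.396397


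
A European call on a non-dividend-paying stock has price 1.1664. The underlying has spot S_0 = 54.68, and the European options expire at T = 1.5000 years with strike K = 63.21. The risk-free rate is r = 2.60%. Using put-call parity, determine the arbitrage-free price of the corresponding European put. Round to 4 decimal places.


Answer: Put price = 7.2787

Derivation:
Put-call parity: C - P = S_0 * exp(-qT) - K * exp(-rT).
S_0 * exp(-qT) = 54.6800 * 1.00000000 = 54.68000000
K * exp(-rT) = 63.2100 * 0.96175071 = 60.79226233
P = C - S*exp(-qT) + K*exp(-rT)
P = 1.1664 - 54.68000000 + 60.79226233 = 7.2787


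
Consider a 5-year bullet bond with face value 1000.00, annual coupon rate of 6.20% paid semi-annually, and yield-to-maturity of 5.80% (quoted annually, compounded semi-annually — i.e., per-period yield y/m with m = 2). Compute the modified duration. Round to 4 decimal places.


Coupon per period c = face * coupon_rate / m = 31.000000
Periods per year m = 2; per-period yield y/m = 0.029000
Number of cashflows N = 10
Cashflows (t years, CF_t, discount factor 1/(1+y/m)^(m*t), PV):
  t = 0.5000: CF_t = 31.000000, DF = 0.971817, PV = 30.126336
  t = 1.0000: CF_t = 31.000000, DF = 0.944429, PV = 29.277295
  t = 1.5000: CF_t = 31.000000, DF = 0.917812, PV = 28.452181
  t = 2.0000: CF_t = 31.000000, DF = 0.891946, PV = 27.650322
  t = 2.5000: CF_t = 31.000000, DF = 0.866808, PV = 26.871061
  t = 3.0000: CF_t = 31.000000, DF = 0.842379, PV = 26.113762
  t = 3.5000: CF_t = 31.000000, DF = 0.818639, PV = 25.377806
  t = 4.0000: CF_t = 31.000000, DF = 0.795567, PV = 24.662591
  t = 4.5000: CF_t = 31.000000, DF = 0.773146, PV = 23.967532
  t = 5.0000: CF_t = 1031.000000, DF = 0.751357, PV = 774.648916
Price P = sum_t PV_t = 1017.147803
First compute Macaulay numerator sum_t t * PV_t:
  t * PV_t at t = 0.5000: 15.063168
  t * PV_t at t = 1.0000: 29.277295
  t * PV_t at t = 1.5000: 42.678272
  t * PV_t at t = 2.0000: 55.300644
  t * PV_t at t = 2.5000: 67.177653
  t * PV_t at t = 3.0000: 78.341287
  t * PV_t at t = 3.5000: 88.822320
  t * PV_t at t = 4.0000: 98.650363
  t * PV_t at t = 4.5000: 107.853895
  t * PV_t at t = 5.0000: 3873.244582
Macaulay duration D = 4456.409479 / 1017.147803 = 4.381280
Modified duration = D / (1 + y/m) = 4.381280 / (1 + 0.029000) = 4.257804

Answer: Modified duration = 4.2578


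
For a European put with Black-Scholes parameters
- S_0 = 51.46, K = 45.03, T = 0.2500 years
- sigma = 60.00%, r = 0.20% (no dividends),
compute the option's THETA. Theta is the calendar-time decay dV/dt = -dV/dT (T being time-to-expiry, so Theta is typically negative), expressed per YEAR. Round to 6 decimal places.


d1 = 0.5965862418; d2 = 0.2965862418
phi(d1) = 0.3339058857; exp(-qT) = 1.0000000000; exp(-rT) = 0.9995001250
Theta = -S*exp(-qT)*phi(d1)*sigma/(2*sqrt(T)) + r*K*exp(-rT)*N(-d2) - q*S*exp(-qT)*N(-d1)
N(-d1) = 0.2753918295; N(-d2) = 0.3833912080; sqrt(T) = 0.5000000000
Term 1 = -51.4600 * 1.0000000000 * 0.3339058857 * 0.6000 / (2 * 0.5000000000) = -10.3096781269
Term 2 = 0.0020 * 45.0300 * 0.9995001250 * 0.3833912080 = 0.0345109524
Term 3 = 0 (no dividend yield, q = 0)
Theta = -10.3096781269 + (0.0345109524) + (0.0000000000) = -10.275167

Answer: Theta = -10.275167


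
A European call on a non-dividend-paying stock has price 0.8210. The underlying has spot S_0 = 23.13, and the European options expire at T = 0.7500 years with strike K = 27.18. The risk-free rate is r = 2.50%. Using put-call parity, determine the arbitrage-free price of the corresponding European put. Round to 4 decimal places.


Put-call parity: C - P = S_0 * exp(-qT) - K * exp(-rT).
S_0 * exp(-qT) = 23.1300 * 1.00000000 = 23.13000000
K * exp(-rT) = 27.1800 * 0.98142469 = 26.67512301
P = C - S*exp(-qT) + K*exp(-rT)
P = 0.8210 - 23.13000000 + 26.67512301 = 4.3661

Answer: Put price = 4.3661


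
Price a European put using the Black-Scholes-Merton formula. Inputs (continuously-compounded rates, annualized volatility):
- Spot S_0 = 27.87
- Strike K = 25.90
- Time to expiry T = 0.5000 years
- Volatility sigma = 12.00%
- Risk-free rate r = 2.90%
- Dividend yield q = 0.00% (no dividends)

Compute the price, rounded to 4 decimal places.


Answer: Price = 0.1763

Derivation:
d1 = (ln(S/K) + (r - q + 0.5*sigma^2) * T) / (sigma * sqrt(T)) = 1.07725211
d2 = d1 - sigma * sqrt(T) = 0.99239930
exp(-rT) = 0.98560462; exp(-qT) = 1.00000000
P = K * exp(-rT) * N(-d2) - S_0 * exp(-qT) * N(-d1)
N(-d1) = 0.14068383; N(-d2) = 0.16050139
P = 25.9000 * 0.98560462 * 0.16050139 - 27.8700 * 1.00000000 * 0.14068383 = 0.1763


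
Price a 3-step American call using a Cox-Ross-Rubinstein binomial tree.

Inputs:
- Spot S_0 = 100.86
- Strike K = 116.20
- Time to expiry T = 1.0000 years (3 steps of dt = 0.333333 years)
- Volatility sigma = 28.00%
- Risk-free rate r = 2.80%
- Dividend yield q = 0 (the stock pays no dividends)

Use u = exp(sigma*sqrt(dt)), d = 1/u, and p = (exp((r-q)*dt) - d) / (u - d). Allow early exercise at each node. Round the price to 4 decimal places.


Answer: Price = V(0,0) = 6.2377

Derivation:
dt = T/N = 0.333333
u = exp(sigma*sqrt(dt)) = 1.175458; d = 1/u = 0.850732
p = (exp((r-q)*dt) - d) / (u - d) = 0.488550
Discount per step: exp(-r*dt) = 0.990710
Stock lattice S(k, i) with i counting down-moves:
  k=0: S(0,0) = 100.8600
  k=1: S(1,0) = 118.5567; S(1,1) = 85.8048
  k=2: S(2,0) = 139.3585; S(2,1) = 100.8600; S(2,2) = 72.9969
  k=3: S(3,0) = 163.8101; S(3,1) = 118.5567; S(3,2) = 85.8048; S(3,3) = 62.1008
Terminal payoffs V(N, i) = max(S_T - K, 0):
  V(3,0) = 47.610069; V(3,1) = 2.356720; V(3,2) = 0.000000; V(3,3) = 0.000000
Backward induction: V(k, i) = exp(-r*dt) * [p * V(k+1, i) + (1-p) * V(k+1, i+1)]; then take max(V_cont, immediate exercise) for American.
  V(2,0) = exp(-r*dt) * [p*47.610069 + (1-p)*2.356720] = 24.237963; exercise = 23.158475; V(2,0) = max -> 24.237963
  V(2,1) = exp(-r*dt) * [p*2.356720 + (1-p)*0.000000] = 1.140679; exercise = 0.000000; V(2,1) = max -> 1.140679
  V(2,2) = exp(-r*dt) * [p*0.000000 + (1-p)*0.000000] = 0.000000; exercise = 0.000000; V(2,2) = max -> 0.000000
  V(1,0) = exp(-r*dt) * [p*24.237963 + (1-p)*1.140679] = 12.309431; exercise = 2.356720; V(1,0) = max -> 12.309431
  V(1,1) = exp(-r*dt) * [p*1.140679 + (1-p)*0.000000] = 0.552102; exercise = 0.000000; V(1,1) = max -> 0.552102
  V(0,0) = exp(-r*dt) * [p*12.309431 + (1-p)*0.552102] = 6.237654; exercise = 0.000000; V(0,0) = max -> 6.237654


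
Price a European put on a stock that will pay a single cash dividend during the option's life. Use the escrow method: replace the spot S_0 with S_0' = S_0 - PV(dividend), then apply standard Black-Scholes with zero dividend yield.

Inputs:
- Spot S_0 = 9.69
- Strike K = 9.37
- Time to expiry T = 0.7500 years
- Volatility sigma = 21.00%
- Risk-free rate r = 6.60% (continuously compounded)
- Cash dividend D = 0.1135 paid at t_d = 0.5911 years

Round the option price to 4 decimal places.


PV(D) = D * exp(-r * t_d) = 0.1135 * 0.96173859 = 0.10915733
S_0' = S_0 - PV(D) = 9.6900 - 0.10915733 = 9.58084267
d1 = (ln(S_0'/K) + (r + sigma^2/2)*T) / (sigma*sqrt(T)) = 0.48546884
d2 = d1 - sigma*sqrt(T) = 0.30360351
exp(-rT) = 0.95170516
N(-d1) = 0.31367191; N(-d2) = 0.38071499
P = K * exp(-rT) * N(-d2) - S_0' * N(-d1) = 9.3700 * 0.95170516 * 0.38071499 - 9.58084267 * 0.31367191 = 0.3898

Answer: Price = 0.3898


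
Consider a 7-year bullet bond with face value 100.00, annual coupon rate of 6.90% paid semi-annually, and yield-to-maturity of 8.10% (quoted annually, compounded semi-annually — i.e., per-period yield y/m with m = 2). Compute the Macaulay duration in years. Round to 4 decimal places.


Coupon per period c = face * coupon_rate / m = 3.450000
Periods per year m = 2; per-period yield y/m = 0.040500
Number of cashflows N = 14
Cashflows (t years, CF_t, discount factor 1/(1+y/m)^(m*t), PV):
  t = 0.5000: CF_t = 3.450000, DF = 0.961076, PV = 3.315714
  t = 1.0000: CF_t = 3.450000, DF = 0.923668, PV = 3.186654
  t = 1.5000: CF_t = 3.450000, DF = 0.887715, PV = 3.062618
  t = 2.0000: CF_t = 3.450000, DF = 0.853162, PV = 2.943410
  t = 2.5000: CF_t = 3.450000, DF = 0.819954, PV = 2.828842
  t = 3.0000: CF_t = 3.450000, DF = 0.788039, PV = 2.718733
  t = 3.5000: CF_t = 3.450000, DF = 0.757365, PV = 2.612910
  t = 4.0000: CF_t = 3.450000, DF = 0.727886, PV = 2.511206
  t = 4.5000: CF_t = 3.450000, DF = 0.699554, PV = 2.413461
  t = 5.0000: CF_t = 3.450000, DF = 0.672325, PV = 2.319521
  t = 5.5000: CF_t = 3.450000, DF = 0.646156, PV = 2.229237
  t = 6.0000: CF_t = 3.450000, DF = 0.621005, PV = 2.142467
  t = 6.5000: CF_t = 3.450000, DF = 0.596833, PV = 2.059074
  t = 7.0000: CF_t = 103.450000, DF = 0.573602, PV = 59.339149
Price P = sum_t PV_t = 93.682996
Macaulay numerator sum_t t * PV_t:
  t * PV_t at t = 0.5000: 1.657857
  t * PV_t at t = 1.0000: 3.186654
  t * PV_t at t = 1.5000: 4.593927
  t * PV_t at t = 2.0000: 5.886820
  t * PV_t at t = 2.5000: 7.072105
  t * PV_t at t = 3.0000: 8.156200
  t * PV_t at t = 3.5000: 9.145186
  t * PV_t at t = 4.0000: 10.044826
  t * PV_t at t = 4.5000: 10.860576
  t * PV_t at t = 5.0000: 11.597603
  t * PV_t at t = 5.5000: 12.260801
  t * PV_t at t = 6.0000: 12.854800
  t * PV_t at t = 6.5000: 13.383982
  t * PV_t at t = 7.0000: 415.374041
Macaulay duration D = (sum_t t * PV_t) / P = 526.075378 / 93.682996 = 5.615484

Answer: Macaulay duration = 5.6155 years


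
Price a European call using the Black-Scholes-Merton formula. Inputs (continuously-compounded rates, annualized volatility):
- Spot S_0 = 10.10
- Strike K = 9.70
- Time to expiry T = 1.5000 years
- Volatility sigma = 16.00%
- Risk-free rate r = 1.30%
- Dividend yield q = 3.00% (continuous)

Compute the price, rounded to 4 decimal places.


Answer: Price = 0.8217

Derivation:
d1 = (ln(S/K) + (r - q + 0.5*sigma^2) * T) / (sigma * sqrt(T)) = 0.17406451
d2 = d1 - sigma * sqrt(T) = -0.02189467
exp(-rT) = 0.98068890; exp(-qT) = 0.95599748
C = S_0 * exp(-qT) * N(d1) - K * exp(-rT) * N(d2)
N(d1) = 0.56909262; N(d2) = 0.49126599
C = 10.1000 * 0.95599748 * 0.56909262 - 9.7000 * 0.98068890 * 0.49126599 = 0.8217


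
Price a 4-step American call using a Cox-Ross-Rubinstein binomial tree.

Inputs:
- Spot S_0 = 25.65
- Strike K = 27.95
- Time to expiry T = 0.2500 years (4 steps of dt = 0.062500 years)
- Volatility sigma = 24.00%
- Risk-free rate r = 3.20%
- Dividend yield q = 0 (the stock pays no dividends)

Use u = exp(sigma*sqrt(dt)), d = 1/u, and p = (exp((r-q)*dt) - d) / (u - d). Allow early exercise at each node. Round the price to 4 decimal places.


dt = T/N = 0.062500
u = exp(sigma*sqrt(dt)) = 1.061837; d = 1/u = 0.941765
p = (exp((r-q)*dt) - d) / (u - d) = 0.501678
Discount per step: exp(-r*dt) = 0.998002
Stock lattice S(k, i) with i counting down-moves:
  k=0: S(0,0) = 25.6500
  k=1: S(1,0) = 27.2361; S(1,1) = 24.1563
  k=2: S(2,0) = 28.9203; S(2,1) = 25.6500; S(2,2) = 22.7495
  k=3: S(3,0) = 30.7086; S(3,1) = 27.2361; S(3,2) = 24.1563; S(3,3) = 21.4247
  k=4: S(4,0) = 32.6075; S(4,1) = 28.9203; S(4,2) = 25.6500; S(4,3) = 22.7495; S(4,4) = 20.1770
Terminal payoffs V(N, i) = max(S_T - K, 0):
  V(4,0) = 4.657541; V(4,1) = 0.970294; V(4,2) = 0.000000; V(4,3) = 0.000000; V(4,4) = 0.000000
Backward induction: V(k, i) = exp(-r*dt) * [p * V(k+1, i) + (1-p) * V(k+1, i+1)]; then take max(V_cont, immediate exercise) for American.
  V(3,0) = exp(-r*dt) * [p*4.657541 + (1-p)*0.970294] = 2.814470; exercise = 2.758625; V(3,0) = max -> 2.814470
  V(3,1) = exp(-r*dt) * [p*0.970294 + (1-p)*0.000000] = 0.485803; exercise = 0.000000; V(3,1) = max -> 0.485803
  V(3,2) = exp(-r*dt) * [p*0.000000 + (1-p)*0.000000] = 0.000000; exercise = 0.000000; V(3,2) = max -> 0.000000
  V(3,3) = exp(-r*dt) * [p*0.000000 + (1-p)*0.000000] = 0.000000; exercise = 0.000000; V(3,3) = max -> 0.000000
  V(2,0) = exp(-r*dt) * [p*2.814470 + (1-p)*0.485803] = 1.650738; exercise = 0.970294; V(2,0) = max -> 1.650738
  V(2,1) = exp(-r*dt) * [p*0.485803 + (1-p)*0.000000] = 0.243229; exercise = 0.000000; V(2,1) = max -> 0.243229
  V(2,2) = exp(-r*dt) * [p*0.000000 + (1-p)*0.000000] = 0.000000; exercise = 0.000000; V(2,2) = max -> 0.000000
  V(1,0) = exp(-r*dt) * [p*1.650738 + (1-p)*0.243229] = 0.947449; exercise = 0.000000; V(1,0) = max -> 0.947449
  V(1,1) = exp(-r*dt) * [p*0.243229 + (1-p)*0.000000] = 0.121779; exercise = 0.000000; V(1,1) = max -> 0.121779
  V(0,0) = exp(-r*dt) * [p*0.947449 + (1-p)*0.121779] = 0.534928; exercise = 0.000000; V(0,0) = max -> 0.534928

Answer: Price = V(0,0) = 0.5349


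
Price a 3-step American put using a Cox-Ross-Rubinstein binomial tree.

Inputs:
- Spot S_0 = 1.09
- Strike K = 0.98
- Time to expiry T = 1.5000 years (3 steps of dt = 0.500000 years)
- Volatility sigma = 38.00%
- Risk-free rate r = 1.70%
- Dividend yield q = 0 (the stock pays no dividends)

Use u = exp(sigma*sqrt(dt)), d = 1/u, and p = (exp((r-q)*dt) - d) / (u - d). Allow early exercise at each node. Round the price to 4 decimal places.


Answer: Price = V(0,0) = 0.1415

Derivation:
dt = T/N = 0.500000
u = exp(sigma*sqrt(dt)) = 1.308263; d = 1/u = 0.764372
p = (exp((r-q)*dt) - d) / (u - d) = 0.448921
Discount per step: exp(-r*dt) = 0.991536
Stock lattice S(k, i) with i counting down-moves:
  k=0: S(0,0) = 1.0900
  k=1: S(1,0) = 1.4260; S(1,1) = 0.8332
  k=2: S(2,0) = 1.8656; S(2,1) = 1.0900; S(2,2) = 0.6368
  k=3: S(3,0) = 2.4407; S(3,1) = 1.4260; S(3,2) = 0.8332; S(3,3) = 0.4868
Terminal payoffs V(N, i) = max(K - S_T, 0):
  V(3,0) = 0.000000; V(3,1) = 0.000000; V(3,2) = 0.146834; V(3,3) = 0.493211
Backward induction: V(k, i) = exp(-r*dt) * [p * V(k+1, i) + (1-p) * V(k+1, i+1)]; then take max(V_cont, immediate exercise) for American.
  V(2,0) = exp(-r*dt) * [p*0.000000 + (1-p)*0.000000] = 0.000000; exercise = 0.000000; V(2,0) = max -> 0.000000
  V(2,1) = exp(-r*dt) * [p*0.000000 + (1-p)*0.146834] = 0.080233; exercise = 0.000000; V(2,1) = max -> 0.080233
  V(2,2) = exp(-r*dt) * [p*0.146834 + (1-p)*0.493211] = 0.334857; exercise = 0.343151; V(2,2) = max -> 0.343151
  V(1,0) = exp(-r*dt) * [p*0.000000 + (1-p)*0.080233] = 0.043840; exercise = 0.000000; V(1,0) = max -> 0.043840
  V(1,1) = exp(-r*dt) * [p*0.080233 + (1-p)*0.343151] = 0.223216; exercise = 0.146834; V(1,1) = max -> 0.223216
  V(0,0) = exp(-r*dt) * [p*0.043840 + (1-p)*0.223216] = 0.141483; exercise = 0.000000; V(0,0) = max -> 0.141483


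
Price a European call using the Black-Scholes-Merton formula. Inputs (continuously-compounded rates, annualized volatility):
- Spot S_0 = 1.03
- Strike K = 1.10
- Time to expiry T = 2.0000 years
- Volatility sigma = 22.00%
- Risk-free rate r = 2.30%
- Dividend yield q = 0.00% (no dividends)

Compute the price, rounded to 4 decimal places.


d1 = (ln(S/K) + (r - q + 0.5*sigma^2) * T) / (sigma * sqrt(T)) = 0.09208016
d2 = d1 - sigma * sqrt(T) = -0.21904682
exp(-rT) = 0.95504196; exp(-qT) = 1.00000000
C = S_0 * exp(-qT) * N(d1) - K * exp(-rT) * N(d2)
N(d1) = 0.53668282; N(d2) = 0.41330679
C = 1.0300 * 1.00000000 * 0.53668282 - 1.1000 * 0.95504196 * 0.41330679 = 0.1186

Answer: Price = 0.1186


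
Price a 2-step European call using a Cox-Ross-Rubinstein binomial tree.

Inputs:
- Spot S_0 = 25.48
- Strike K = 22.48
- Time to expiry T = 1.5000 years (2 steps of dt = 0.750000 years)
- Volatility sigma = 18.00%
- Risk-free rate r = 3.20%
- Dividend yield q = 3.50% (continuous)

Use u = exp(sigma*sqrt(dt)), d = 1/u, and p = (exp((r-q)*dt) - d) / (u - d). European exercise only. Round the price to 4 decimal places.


dt = T/N = 0.750000
u = exp(sigma*sqrt(dt)) = 1.168691; d = 1/u = 0.855658
p = (exp((r-q)*dt) - d) / (u - d) = 0.453928
Discount per step: exp(-r*dt) = 0.976286
Stock lattice S(k, i) with i counting down-moves:
  k=0: S(0,0) = 25.4800
  k=1: S(1,0) = 29.7783; S(1,1) = 21.8022
  k=2: S(2,0) = 34.8016; S(2,1) = 25.4800; S(2,2) = 18.6552
Terminal payoffs V(N, i) = max(S_T - K, 0):
  V(2,0) = 12.321587; V(2,1) = 3.000000; V(2,2) = 0.000000
Backward induction: V(k, i) = exp(-r*dt) * [p * V(k+1, i) + (1-p) * V(k+1, i+1)].
  V(1,0) = exp(-r*dt) * [p*12.321587 + (1-p)*3.000000] = 7.059843
  V(1,1) = exp(-r*dt) * [p*3.000000 + (1-p)*0.000000] = 1.329490
  V(0,0) = exp(-r*dt) * [p*7.059843 + (1-p)*1.329490] = 3.837444

Answer: Price = V(0,0) = 3.8374


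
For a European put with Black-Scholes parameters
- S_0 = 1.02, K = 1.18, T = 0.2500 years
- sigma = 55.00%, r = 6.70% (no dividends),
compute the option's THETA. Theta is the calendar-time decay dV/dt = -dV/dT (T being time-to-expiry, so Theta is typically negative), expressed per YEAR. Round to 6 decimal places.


Answer: Theta = -0.155253

Derivation:
d1 = -0.3314520407; d2 = -0.6064520407
phi(d1) = 0.3776192898; exp(-qT) = 1.0000000000; exp(-rT) = 0.9833895013
Theta = -S*exp(-qT)*phi(d1)*sigma/(2*sqrt(T)) + r*K*exp(-rT)*N(-d2) - q*S*exp(-qT)*N(-d1)
N(-d1) = 0.6298484693; N(-d2) = 0.7278926899; sqrt(T) = 0.5000000000
Term 1 = -1.0200 * 1.0000000000 * 0.3776192898 * 0.5500 / (2 * 0.5000000000) = -0.2118444216
Term 2 = 0.0670 * 1.1800 * 0.9833895013 * 0.7278926899 = 0.0565913084
Term 3 = 0 (no dividend yield, q = 0)
Theta = -0.2118444216 + (0.0565913084) + (0.0000000000) = -0.155253


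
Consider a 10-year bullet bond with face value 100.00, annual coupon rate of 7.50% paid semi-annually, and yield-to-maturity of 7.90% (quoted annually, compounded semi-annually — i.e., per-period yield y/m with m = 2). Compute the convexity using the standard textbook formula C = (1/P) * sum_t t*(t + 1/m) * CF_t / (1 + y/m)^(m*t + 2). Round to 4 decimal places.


Coupon per period c = face * coupon_rate / m = 3.750000
Periods per year m = 2; per-period yield y/m = 0.039500
Number of cashflows N = 20
Cashflows (t years, CF_t, discount factor 1/(1+y/m)^(m*t), PV):
  t = 0.5000: CF_t = 3.750000, DF = 0.962001, PV = 3.607504
  t = 1.0000: CF_t = 3.750000, DF = 0.925446, PV = 3.470422
  t = 1.5000: CF_t = 3.750000, DF = 0.890280, PV = 3.338549
  t = 2.0000: CF_t = 3.750000, DF = 0.856450, PV = 3.211688
  t = 2.5000: CF_t = 3.750000, DF = 0.823906, PV = 3.089647
  t = 3.0000: CF_t = 3.750000, DF = 0.792598, PV = 2.972243
  t = 3.5000: CF_t = 3.750000, DF = 0.762480, PV = 2.859301
  t = 4.0000: CF_t = 3.750000, DF = 0.733507, PV = 2.750650
  t = 4.5000: CF_t = 3.750000, DF = 0.705634, PV = 2.646128
  t = 5.0000: CF_t = 3.750000, DF = 0.678821, PV = 2.545578
  t = 5.5000: CF_t = 3.750000, DF = 0.653026, PV = 2.448848
  t = 6.0000: CF_t = 3.750000, DF = 0.628212, PV = 2.355794
  t = 6.5000: CF_t = 3.750000, DF = 0.604340, PV = 2.266276
  t = 7.0000: CF_t = 3.750000, DF = 0.581376, PV = 2.180160
  t = 7.5000: CF_t = 3.750000, DF = 0.559284, PV = 2.097316
  t = 8.0000: CF_t = 3.750000, DF = 0.538032, PV = 2.017620
  t = 8.5000: CF_t = 3.750000, DF = 0.517587, PV = 1.940952
  t = 9.0000: CF_t = 3.750000, DF = 0.497919, PV = 1.867198
  t = 9.5000: CF_t = 3.750000, DF = 0.478999, PV = 1.796246
  t = 10.0000: CF_t = 103.750000, DF = 0.460798, PV = 47.807742
Price P = sum_t PV_t = 97.269861
Convexity numerator sum_t t*(t + 1/m) * CF_t / (1+y/m)^(m*t + 2):
  t = 0.5000: term = 1.669275
  t = 1.0000: term = 4.817531
  t = 1.5000: term = 9.268940
  t = 2.0000: term = 14.861215
  t = 2.5000: term = 21.444754
  t = 3.0000: term = 28.881824
  t = 3.5000: term = 37.045790
  t = 4.0000: term = 45.820396
  t = 4.5000: term = 55.099081
  t = 5.0000: term = 64.784340
  t = 5.5000: term = 74.787117
  t = 6.0000: term = 85.026238
  t = 6.5000: term = 95.427876
  t = 7.0000: term = 105.925049
  t = 7.5000: term = 116.457141
  t = 8.0000: term = 126.969466
  t = 8.5000: term = 137.412842
  t = 9.0000: term = 147.743203
  t = 9.5000: term = 157.921226
  t = 10.0000: term = 4645.565029
Convexity = (1/P) * sum = 5976.928333 / 97.269861 = 61.446868

Answer: Convexity = 61.4469
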